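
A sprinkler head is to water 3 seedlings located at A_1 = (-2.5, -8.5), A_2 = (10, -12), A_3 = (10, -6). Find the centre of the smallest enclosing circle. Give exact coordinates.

Side lengths²: A_1A_2² = 168.5, A_1A_3² = 162.5, A_2A_3² = 36.
Since A_1A_2² = 168.5 < 162.5 + 36 = 198.5, the triangle is acute, so the smallest enclosing circle is the circumcircle.
Circumcentre = (4.1, -9), r² = 43.81.
Centre = (4.1, -9).

(4.1, -9)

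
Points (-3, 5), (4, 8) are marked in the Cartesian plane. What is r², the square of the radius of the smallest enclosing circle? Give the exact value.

The smallest circle enclosing two points has them as diameter endpoints.
Centre = midpoint = (0.5, 6.5); r² = |(-3, 5)−(4, 8)|²/4 = 58/4 = 14.5.

14.5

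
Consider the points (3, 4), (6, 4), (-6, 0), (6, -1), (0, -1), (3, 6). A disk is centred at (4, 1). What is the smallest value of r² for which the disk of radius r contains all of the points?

The required radius is the distance from (4, 1) to the farthest point.
Squared distances: 10, 13, 101, 8, 20, 26.
Maximum is 101, attained at (-6, 0).

101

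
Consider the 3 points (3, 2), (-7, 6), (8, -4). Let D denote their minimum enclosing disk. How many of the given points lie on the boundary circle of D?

2

Call the three points A, B, C in the order given.
Side lengths²: AB² = 116, AC² = 61, BC² = 325.
Since BC² = 325 ≥ 116 + 61 = 177, the angle opposite BC is not acute, so the smallest enclosing circle has BC as diameter.
Centre = midpoint of BC = (0.5, 1), r² = 325/4 = 81.25.
The points at distance exactly r from the centre are (-7, 6), (8, -4) — 2 points.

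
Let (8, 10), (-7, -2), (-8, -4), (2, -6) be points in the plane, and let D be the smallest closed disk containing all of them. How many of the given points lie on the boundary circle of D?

The minimum enclosing circle of a finite set is fixed by two of the points (as a diameter) or three (as a circumcircle).
The farthest pair is (8, 10)–(-8, -4) with squared distance 452. The circle on this segment as diameter has centre (0, 3) and r² = 452/4 = 113.
Check (-7, -2): distance² to centre = 74 ≤ 113, so it lies inside.
All remaining points lie in this disk, and no smaller disk contains both endpoints, so this is the minimum enclosing circle.
The points at distance exactly r from the centre are (8, 10), (-8, -4) — 2 points.

2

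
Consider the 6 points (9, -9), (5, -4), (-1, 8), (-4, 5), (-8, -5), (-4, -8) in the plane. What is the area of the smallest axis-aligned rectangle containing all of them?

x ranges over [-8, 9], width 17.
y ranges over [-9, 8], height 17.
Area = 17 × 17 = 289.

289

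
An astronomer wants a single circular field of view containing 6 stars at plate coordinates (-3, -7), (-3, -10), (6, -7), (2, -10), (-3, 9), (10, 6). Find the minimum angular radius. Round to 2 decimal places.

The minimum enclosing circle of a finite set is fixed by two of the points (as a diameter) or three (as a circumcircle).
The minimum enclosing circle is determined by three boundary points: (-3, -10), (-3, 9), (10, 6).
Their circumcentre is (43/26, -0.5) with r² = 37825/338.
The farthest remaining point (2, -10) is at distance² 30545/338 ≤ 37825/338.
r = √(37825/338) ≈ 10.58.

10.58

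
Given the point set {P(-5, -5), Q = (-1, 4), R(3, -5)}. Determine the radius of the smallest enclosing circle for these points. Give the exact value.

97/18

Side lengths²: PQ² = 97, PR² = 64, QR² = 97.
Since QR² = 97 < 97 + 64 = 161, the triangle is acute, so the smallest enclosing circle is the circumcircle.
Circumcentre = (-1, -25/18), r² = 9409/324.
r = √(9409/324) = 97/18.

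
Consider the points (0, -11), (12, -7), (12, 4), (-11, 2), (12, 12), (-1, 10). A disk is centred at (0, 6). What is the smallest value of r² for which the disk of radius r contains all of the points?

The required radius is the distance from (0, 6) to the farthest point.
Squared distances: 289, 313, 148, 137, 180, 17.
Maximum is 313, attained at (12, -7).

313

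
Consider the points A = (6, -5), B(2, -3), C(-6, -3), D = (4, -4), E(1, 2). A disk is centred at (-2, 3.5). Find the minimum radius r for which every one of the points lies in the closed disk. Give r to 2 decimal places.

The required radius is the distance from (-2, 3.5) to the farthest point.
Squared distances: 136.25, 58.25, 58.25, 92.25, 11.25.
Maximum is 136.25, attained at A.
r = √(136.25) ≈ 11.67.

11.67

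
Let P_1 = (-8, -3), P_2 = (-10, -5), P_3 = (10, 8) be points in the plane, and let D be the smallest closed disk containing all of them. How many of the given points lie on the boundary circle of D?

2

Side lengths²: P_1P_2² = 8, P_1P_3² = 445, P_2P_3² = 569.
Since P_2P_3² = 569 ≥ 445 + 8 = 453, the angle opposite P_2P_3 is not acute, so the smallest enclosing circle has P_2P_3 as diameter.
Centre = midpoint of P_2P_3 = (0, 1.5), r² = 569/4 = 142.25.
The points at distance exactly r from the centre are P_2, P_3 — 2 points.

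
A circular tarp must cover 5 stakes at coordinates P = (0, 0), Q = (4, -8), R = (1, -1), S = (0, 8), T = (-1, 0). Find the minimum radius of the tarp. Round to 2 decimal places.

8.25

The farthest pair is Q–S with squared distance 272. The circle on this segment as diameter has centre (2, 0) and r² = 272/4 = 68.
Check P: distance² to centre = 4 ≤ 68, so it lies inside.
All remaining points lie in this disk, and no smaller disk contains both endpoints, so this is the minimum enclosing circle.
r = √68 ≈ 8.25.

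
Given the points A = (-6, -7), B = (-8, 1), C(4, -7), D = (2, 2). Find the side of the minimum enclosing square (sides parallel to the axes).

12

The bounding box has width 12 and height 9.
An axis-aligned square enclosing the set must have side ≥ max(width, height).
So the minimum side is max(12, 9) = 12.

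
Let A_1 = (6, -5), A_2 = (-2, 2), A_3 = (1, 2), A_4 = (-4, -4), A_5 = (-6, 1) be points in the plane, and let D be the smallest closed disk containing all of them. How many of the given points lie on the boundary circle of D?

2

A smallest enclosing disk is always determined by at most three of the input points on its boundary.
The farthest pair is A_1–A_5 with squared distance 180. The circle on this segment as diameter has centre (0, -2) and r² = 180/4 = 45.
Check A_2: distance² to centre = 20 ≤ 45, so it lies inside.
All remaining points lie in this disk, and no smaller disk contains both endpoints, so this is the minimum enclosing circle.
The points at distance exactly r from the centre are A_1, A_5 — 2 points.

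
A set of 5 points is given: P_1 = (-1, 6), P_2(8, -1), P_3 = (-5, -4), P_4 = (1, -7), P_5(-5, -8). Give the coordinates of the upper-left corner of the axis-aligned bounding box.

x-range [-5, 8], y-range [-8, 6].
The upper-left corner is (-5, 6).

(-5, 6)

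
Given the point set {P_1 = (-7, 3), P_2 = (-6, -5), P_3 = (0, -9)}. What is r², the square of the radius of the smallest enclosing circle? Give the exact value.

Side lengths²: P_1P_2² = 65, P_1P_3² = 193, P_2P_3² = 52.
Since P_1P_3² = 193 ≥ 65 + 52 = 117, the angle opposite P_1P_3 is not acute, so the smallest enclosing circle has P_1P_3 as diameter.
Centre = midpoint of P_1P_3 = (-3.5, -3), r² = 193/4 = 48.25.

48.25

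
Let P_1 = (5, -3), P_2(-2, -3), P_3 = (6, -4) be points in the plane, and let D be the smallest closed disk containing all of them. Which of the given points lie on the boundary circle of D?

P_2, P_3

Side lengths²: P_1P_2² = 49, P_1P_3² = 2, P_2P_3² = 65.
Since P_2P_3² = 65 ≥ 49 + 2 = 51, the angle opposite P_2P_3 is not acute, so the smallest enclosing circle has P_2P_3 as diameter.
Centre = midpoint of P_2P_3 = (2, -3.5), r² = 65/4 = 16.25.
The points at distance exactly r from the centre are P_2, P_3 — 2 points.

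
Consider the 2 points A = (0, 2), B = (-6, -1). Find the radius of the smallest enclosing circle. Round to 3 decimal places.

The smallest circle enclosing two points has them as diameter endpoints.
Centre = midpoint = (-3, 0.5); r² = |AB|²/4 = 45/4 = 11.25.
r = √(11.25) ≈ 3.354.

3.354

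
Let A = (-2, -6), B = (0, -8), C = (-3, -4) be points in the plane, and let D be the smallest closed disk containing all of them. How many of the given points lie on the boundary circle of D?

Side lengths²: AB² = 8, AC² = 5, BC² = 25.
Since BC² = 25 ≥ 8 + 5 = 13, the angle opposite BC is not acute, so the smallest enclosing circle has BC as diameter.
Centre = midpoint of BC = (-1.5, -6), r² = 25/4 = 6.25.
The points at distance exactly r from the centre are B, C — 2 points.

2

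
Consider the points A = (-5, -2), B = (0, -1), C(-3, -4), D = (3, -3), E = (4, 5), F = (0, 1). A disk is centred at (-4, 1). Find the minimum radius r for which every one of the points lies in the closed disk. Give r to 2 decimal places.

8.94

The required radius is the distance from (-4, 1) to the farthest point.
Squared distances: 10, 20, 26, 65, 80, 16.
Maximum is 80, attained at E.
r = √80 ≈ 8.94.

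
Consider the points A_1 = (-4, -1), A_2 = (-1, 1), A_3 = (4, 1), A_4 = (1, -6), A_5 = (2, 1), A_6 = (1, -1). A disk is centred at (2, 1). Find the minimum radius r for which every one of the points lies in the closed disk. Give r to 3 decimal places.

The required radius is the distance from (2, 1) to the farthest point.
Squared distances: 40, 9, 4, 50, 0, 5.
Maximum is 50, attained at A_4.
r = √50 ≈ 7.071.

7.071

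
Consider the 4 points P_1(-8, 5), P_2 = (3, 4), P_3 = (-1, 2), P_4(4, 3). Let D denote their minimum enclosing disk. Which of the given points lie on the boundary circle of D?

P_1, P_4

The minimum enclosing circle of a finite set is fixed by two of the points (as a diameter) or three (as a circumcircle).
The farthest pair is P_1–P_4 with squared distance 148. The circle on this segment as diameter has centre (-2, 4) and r² = 148/4 = 37.
Check P_2: distance² to centre = 25 ≤ 37, so it lies inside.
All remaining points lie in this disk, and no smaller disk contains both endpoints, so this is the minimum enclosing circle.
The points at distance exactly r from the centre are P_1, P_4 — 2 points.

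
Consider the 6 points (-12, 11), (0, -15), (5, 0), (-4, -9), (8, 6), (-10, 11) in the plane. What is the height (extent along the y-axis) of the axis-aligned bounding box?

max y = 11, min y = -15, so height = 26.

26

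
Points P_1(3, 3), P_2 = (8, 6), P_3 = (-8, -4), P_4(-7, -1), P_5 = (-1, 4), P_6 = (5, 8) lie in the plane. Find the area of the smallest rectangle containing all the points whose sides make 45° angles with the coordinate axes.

In coordinates u = x + y, v = x − y the rectangle is axis-aligned; the map (x,y)→(u,v) scales areas by 2.
u-values: 6, 14, -12, -8, 3, 13; range = 14 − (-12) = 26.
v-values: 0, 2, -4, -6, -5, -3; range = 2 − (-6) = 8.
Area = (26 × 8) / 2 = 104.

104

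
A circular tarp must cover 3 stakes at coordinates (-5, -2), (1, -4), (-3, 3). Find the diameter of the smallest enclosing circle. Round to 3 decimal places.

8.076

Call the three points A, B, C in the order given.
Side lengths²: AB² = 40, AC² = 29, BC² = 65.
Since BC² = 65 < 40 + 29 = 69, the triangle is acute, so the smallest enclosing circle is the circumcircle.
Circumcentre = (-41/34, -21/34), r² = 9425/578.
Diameter = 2r = 2√(9425/578) ≈ 8.076.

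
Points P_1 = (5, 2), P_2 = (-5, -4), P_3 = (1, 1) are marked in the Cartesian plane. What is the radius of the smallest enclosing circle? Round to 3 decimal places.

Side lengths²: P_1P_2² = 136, P_1P_3² = 17, P_2P_3² = 61.
Since P_1P_2² = 136 ≥ 61 + 17 = 78, the angle opposite P_1P_2 is not acute, so the smallest enclosing circle has P_1P_2 as diameter.
Centre = midpoint of P_1P_2 = (0, -1), r² = 136/4 = 34.
r = √34 ≈ 5.831.

5.831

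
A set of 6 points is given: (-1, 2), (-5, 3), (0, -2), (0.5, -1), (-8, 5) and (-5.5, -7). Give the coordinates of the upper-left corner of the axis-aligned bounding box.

(-8, 5)

x-range [-8, 0.5], y-range [-7, 5].
The upper-left corner is (-8, 5).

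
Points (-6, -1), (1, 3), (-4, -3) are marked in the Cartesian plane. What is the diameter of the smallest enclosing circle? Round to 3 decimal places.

8.096

Call the three points A, B, C in the order given.
Side lengths²: AB² = 65, AC² = 8, BC² = 61.
Since AB² = 65 < 61 + 8 = 69, the triangle is acute, so the smallest enclosing circle is the circumcircle.
Circumcentre = (-51/22, 15/22), r² = 3965/242.
Diameter = 2r = 2√(3965/242) ≈ 8.096.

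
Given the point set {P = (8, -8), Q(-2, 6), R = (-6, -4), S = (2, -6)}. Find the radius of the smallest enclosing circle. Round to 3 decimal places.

The minimum enclosing circle of a finite set is fixed by two of the points (as a diameter) or three (as a circumcircle).
The minimum enclosing circle is determined by three boundary points: P, Q, R.
Their circumcentre is (89/39, -59/39) with r² = 113738/1521.
The farthest remaining point S is at distance² 30746/1521 ≤ 113738/1521.
r = √(113738/1521) ≈ 8.647.

8.647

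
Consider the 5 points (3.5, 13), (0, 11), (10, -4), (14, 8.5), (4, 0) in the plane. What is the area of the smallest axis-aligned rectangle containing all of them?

238

x ranges over [0, 14], width 14.
y ranges over [-4, 13], height 17.
Area = 14 × 17 = 238.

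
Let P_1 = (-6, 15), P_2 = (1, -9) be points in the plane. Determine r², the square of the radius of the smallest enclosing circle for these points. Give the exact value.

The smallest circle enclosing two points has them as diameter endpoints.
Centre = midpoint = (-2.5, 3); r² = |P_1P_2|²/4 = 625/4 = 156.25.

156.25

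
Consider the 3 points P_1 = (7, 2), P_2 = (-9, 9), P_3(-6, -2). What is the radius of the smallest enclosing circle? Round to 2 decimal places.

Side lengths²: P_1P_2² = 305, P_1P_3² = 185, P_2P_3² = 130.
Since P_1P_2² = 305 < 185 + 130 = 315, the triangle is acute, so the smallest enclosing circle is the circumcircle.
Circumcentre = (-69/62, 325/62), r² = 146705/1922.
r = √(146705/1922) ≈ 8.74.

8.74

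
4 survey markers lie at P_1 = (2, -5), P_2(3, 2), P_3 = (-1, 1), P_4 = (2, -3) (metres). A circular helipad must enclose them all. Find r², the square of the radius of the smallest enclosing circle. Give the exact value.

2125/162

A smallest enclosing disk is always determined by at most three of the input points on its boundary.
The minimum enclosing circle is determined by three boundary points: P_1, P_2, P_3.
Their circumcentre is (31/18, -25/18) with r² = 2125/162.
The farthest remaining point P_4 is at distance² 433/162 ≤ 2125/162.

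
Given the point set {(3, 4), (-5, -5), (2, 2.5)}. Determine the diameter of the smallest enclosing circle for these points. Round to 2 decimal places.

12.04

Call the three points A, B, C in the order given.
Side lengths²: AB² = 145, AC² = 3.25, BC² = 105.25.
Since AB² = 145 ≥ 105.25 + 3.25 = 108.5, the angle opposite AB is not acute, so the smallest enclosing circle has AB as diameter.
Centre = midpoint of AB = (-1, -0.5), r² = 145/4 = 36.25.
Diameter = 2r = 2√(36.25) ≈ 12.04.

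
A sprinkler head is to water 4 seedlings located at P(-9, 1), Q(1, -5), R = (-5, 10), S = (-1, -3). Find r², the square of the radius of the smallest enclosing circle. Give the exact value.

The minimum enclosing circle of a finite set is fixed by two of the points (as a diameter) or three (as a circumcircle).
The farthest pair is Q–R with squared distance 261. The circle on this segment as diameter has centre (-2, 2.5) and r² = 261/4 = 65.25.
Check P: distance² to centre = 51.25 ≤ 65.25, so it lies inside.
All remaining points lie in this disk, and no smaller disk contains both endpoints, so this is the minimum enclosing circle.

65.25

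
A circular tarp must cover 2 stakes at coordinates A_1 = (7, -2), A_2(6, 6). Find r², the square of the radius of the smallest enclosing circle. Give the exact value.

The smallest circle enclosing two points has them as diameter endpoints.
Centre = midpoint = (6.5, 2); r² = |A_1A_2|²/4 = 65/4 = 16.25.

16.25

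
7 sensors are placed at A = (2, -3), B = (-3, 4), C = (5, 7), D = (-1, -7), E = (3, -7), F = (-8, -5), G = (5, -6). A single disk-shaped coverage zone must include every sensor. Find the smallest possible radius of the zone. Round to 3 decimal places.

By Welzl's lemma the MEC is supported by two points (diametrically opposite) or three points (on a circumcircle).
The minimum enclosing circle is determined by three boundary points: C, F, G.
Their circumcentre is (-27/26, 0.5) with r² = 26605/338.
The farthest remaining point E is at distance² 24525/338 ≤ 26605/338.
r = √(26605/338) ≈ 8.872.

8.872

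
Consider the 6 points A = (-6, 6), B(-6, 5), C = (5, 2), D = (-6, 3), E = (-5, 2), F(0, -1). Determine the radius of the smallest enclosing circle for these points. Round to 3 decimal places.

5.852

The farthest pair is A–C with squared distance 137. The circle on this segment as diameter has centre (-0.5, 4) and r² = 137/4 = 34.25.
Check B: distance² to centre = 31.25 ≤ 34.25, so it lies inside.
All remaining points lie in this disk, and no smaller disk contains both endpoints, so this is the minimum enclosing circle.
r = √(34.25) ≈ 5.852.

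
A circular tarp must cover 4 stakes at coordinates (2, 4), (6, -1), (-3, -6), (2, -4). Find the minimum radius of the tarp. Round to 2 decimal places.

By Welzl's lemma the MEC is supported by two points (diametrically opposite) or three points (on a circumcircle).
The minimum enclosing circle is determined by three boundary points: (2, 4), (6, -1), (-3, -6).
Their circumcentre is (9/26, -37/26) with r² = 10865/338.
The farthest remaining point (2, -4) is at distance² 3169/338 ≤ 10865/338.
r = √(10865/338) ≈ 5.67.

5.67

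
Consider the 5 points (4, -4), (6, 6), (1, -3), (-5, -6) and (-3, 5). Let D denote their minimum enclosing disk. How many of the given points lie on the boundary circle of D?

2

A smallest enclosing disk is always determined by at most three of the input points on its boundary.
The farthest pair is (6, 6)–(-5, -6) with squared distance 265. The circle on this segment as diameter has centre (0.5, 0) and r² = 265/4 = 66.25.
Check (4, -4): distance² to centre = 28.25 ≤ 66.25, so it lies inside.
All remaining points lie in this disk, and no smaller disk contains both endpoints, so this is the minimum enclosing circle.
The points at distance exactly r from the centre are (6, 6), (-5, -6) — 2 points.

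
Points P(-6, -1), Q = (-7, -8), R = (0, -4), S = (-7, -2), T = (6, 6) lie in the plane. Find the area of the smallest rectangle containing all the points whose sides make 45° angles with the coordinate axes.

121.5

In coordinates u = x + y, v = x − y the rectangle is axis-aligned; the map (x,y)→(u,v) scales areas by 2.
u-values: -7, -15, -4, -9, 12; range = 12 − (-15) = 27.
v-values: -5, 1, 4, -5, 0; range = 4 − (-5) = 9.
Area = (27 × 9) / 2 = 121.5.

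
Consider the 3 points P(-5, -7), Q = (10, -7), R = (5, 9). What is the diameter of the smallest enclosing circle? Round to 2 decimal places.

19.77

Side lengths²: PQ² = 225, PR² = 356, QR² = 281.
Since PR² = 356 < 281 + 225 = 506, the triangle is acute, so the smallest enclosing circle is the circumcircle.
Circumcentre = (2.5, -0.5625), r² = 97.69140625.
Diameter = 2r = 2√(97.69140625) ≈ 19.77.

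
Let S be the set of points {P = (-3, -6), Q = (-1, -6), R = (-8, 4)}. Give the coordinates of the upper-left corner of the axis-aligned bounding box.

(-8, 4)

x-range [-8, -1], y-range [-6, 4].
The upper-left corner is (-8, 4).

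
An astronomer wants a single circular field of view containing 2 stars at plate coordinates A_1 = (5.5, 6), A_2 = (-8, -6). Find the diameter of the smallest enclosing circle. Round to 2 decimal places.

18.06

The smallest circle enclosing two points has them as diameter endpoints.
Centre = midpoint = (-1.25, 0); r² = |A_1A_2|²/4 = 326.25/4 = 81.5625.
Diameter = 2r = 2√(81.5625) ≈ 18.06.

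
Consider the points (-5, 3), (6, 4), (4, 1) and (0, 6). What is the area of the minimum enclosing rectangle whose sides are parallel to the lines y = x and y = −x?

In coordinates u = x + y, v = x − y the rectangle is axis-aligned; the map (x,y)→(u,v) scales areas by 2.
u-values: -2, 10, 5, 6; range = 10 − (-2) = 12.
v-values: -8, 2, 3, -6; range = 3 − (-8) = 11.
Area = (12 × 11) / 2 = 66.

66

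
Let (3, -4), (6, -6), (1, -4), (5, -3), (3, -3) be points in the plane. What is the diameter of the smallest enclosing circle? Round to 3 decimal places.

5.385

A smallest enclosing disk is always determined by at most three of the input points on its boundary.
The farthest pair is (6, -6)–(1, -4) with squared distance 29. The circle on this segment as diameter has centre (3.5, -5) and r² = 29/4 = 7.25.
Check (3, -4): distance² to centre = 1.25 ≤ 7.25, so it lies inside.
All remaining points lie in this disk, and no smaller disk contains both endpoints, so this is the minimum enclosing circle.
Diameter = 2r = 2√(7.25) ≈ 5.385.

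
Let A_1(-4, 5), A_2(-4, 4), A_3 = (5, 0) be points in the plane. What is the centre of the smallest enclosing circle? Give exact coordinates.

Side lengths²: A_1A_2² = 1, A_1A_3² = 106, A_2A_3² = 97.
Since A_1A_3² = 106 ≥ 97 + 1 = 98, the angle opposite A_1A_3 is not acute, so the smallest enclosing circle has A_1A_3 as diameter.
Centre = midpoint of A_1A_3 = (0.5, 2.5), r² = 106/4 = 26.5.
Centre = (0.5, 2.5).

(0.5, 2.5)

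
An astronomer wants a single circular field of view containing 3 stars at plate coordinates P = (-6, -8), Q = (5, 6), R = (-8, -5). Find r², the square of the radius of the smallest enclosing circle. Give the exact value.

Side lengths²: PQ² = 317, PR² = 13, QR² = 290.
Since PQ² = 317 ≥ 290 + 13 = 303, the angle opposite PQ is not acute, so the smallest enclosing circle has PQ as diameter.
Centre = midpoint of PQ = (-0.5, -1), r² = 317/4 = 79.25.

79.25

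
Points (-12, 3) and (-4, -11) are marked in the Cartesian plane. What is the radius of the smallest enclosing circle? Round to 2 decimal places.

The smallest circle enclosing two points has them as diameter endpoints.
Centre = midpoint = (-8, -4); r² = |(-12, 3)−(-4, -11)|²/4 = 260/4 = 65.
r = √65 ≈ 8.06.

8.06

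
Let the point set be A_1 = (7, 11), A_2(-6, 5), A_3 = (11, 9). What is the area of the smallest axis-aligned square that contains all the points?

289

The bounding box has width 17 and height 6.
An axis-aligned square enclosing the set must have side ≥ max(width, height).
So the minimum side is max(17, 6) = 17.
Area = 17² = 289.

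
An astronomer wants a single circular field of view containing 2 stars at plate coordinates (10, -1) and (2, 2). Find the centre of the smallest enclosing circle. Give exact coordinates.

(6, 0.5)

The smallest circle enclosing two points has them as diameter endpoints.
Centre = midpoint = (6, 0.5); r² = |(10, -1)−(2, 2)|²/4 = 73/4 = 18.25.
Centre = (6, 0.5).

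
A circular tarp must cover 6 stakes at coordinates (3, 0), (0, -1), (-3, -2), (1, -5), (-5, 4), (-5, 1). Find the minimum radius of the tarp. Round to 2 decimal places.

The farthest pair is (1, -5)–(-5, 4) with squared distance 117. The circle on this segment as diameter has centre (-2, -0.5) and r² = 117/4 = 29.25.
Check (3, 0): distance² to centre = 25.25 ≤ 29.25, so it lies inside.
All remaining points lie in this disk, and no smaller disk contains both endpoints, so this is the minimum enclosing circle.
r = √(29.25) ≈ 5.41.

5.41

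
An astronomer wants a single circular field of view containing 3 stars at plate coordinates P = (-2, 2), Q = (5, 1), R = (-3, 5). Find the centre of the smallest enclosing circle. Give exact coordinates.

Side lengths²: PQ² = 50, PR² = 10, QR² = 80.
Since QR² = 80 ≥ 50 + 10 = 60, the angle opposite QR is not acute, so the smallest enclosing circle has QR as diameter.
Centre = midpoint of QR = (1, 3), r² = 80/4 = 20.
Centre = (1, 3).

(1, 3)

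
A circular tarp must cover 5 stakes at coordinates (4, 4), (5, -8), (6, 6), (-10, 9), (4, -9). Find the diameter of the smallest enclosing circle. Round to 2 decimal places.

The minimum enclosing circle of a finite set is fixed by two of the points (as a diameter) or three (as a circumcircle).
The farthest pair is (-10, 9)–(4, -9) with squared distance 520. The circle on this segment as diameter has centre (-3, 0) and r² = 520/4 = 130.
Check (4, 4): distance² to centre = 65 ≤ 130, so it lies inside.
All remaining points lie in this disk, and no smaller disk contains both endpoints, so this is the minimum enclosing circle.
Diameter = 2r = 2√130 ≈ 22.80.

22.80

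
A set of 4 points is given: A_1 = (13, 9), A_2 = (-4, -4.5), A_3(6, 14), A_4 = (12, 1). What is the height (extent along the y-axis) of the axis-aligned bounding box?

18.5

max y = 14, min y = -4.5, so height = 18.5.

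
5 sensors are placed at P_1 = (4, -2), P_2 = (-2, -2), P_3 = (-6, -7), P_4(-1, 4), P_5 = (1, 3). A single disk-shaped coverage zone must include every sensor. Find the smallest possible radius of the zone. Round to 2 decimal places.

6.21

A smallest enclosing disk is always determined by at most three of the input points on its boundary.
The minimum enclosing circle is determined by three boundary points: P_1, P_3, P_4.
Their circumcentre is (-75/34, -71/34) with r² = 22265/578.
The farthest remaining point P_5 is at distance² 20905/578 ≤ 22265/578.
r = √(22265/578) ≈ 6.21.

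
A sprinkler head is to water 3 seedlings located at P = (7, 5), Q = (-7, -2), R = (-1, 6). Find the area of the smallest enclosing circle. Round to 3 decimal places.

Side lengths²: PQ² = 245, PR² = 65, QR² = 100.
Since PQ² = 245 ≥ 100 + 65 = 165, the angle opposite PQ is not acute, so the smallest enclosing circle has PQ as diameter.
Centre = midpoint of PQ = (0, 1.5), r² = 245/4 = 61.25.
Area = π·r² = π·61.25 ≈ 192.423.

192.423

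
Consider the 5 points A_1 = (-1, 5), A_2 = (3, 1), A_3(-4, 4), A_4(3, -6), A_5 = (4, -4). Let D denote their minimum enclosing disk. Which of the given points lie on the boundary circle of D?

The farthest pair is A_3–A_4 with squared distance 149. The circle on this segment as diameter has centre (-0.5, -1) and r² = 149/4 = 37.25.
Check A_1: distance² to centre = 36.25 ≤ 37.25, so it lies inside.
All remaining points lie in this disk, and no smaller disk contains both endpoints, so this is the minimum enclosing circle.
The points at distance exactly r from the centre are A_3, A_4 — 2 points.

A_3, A_4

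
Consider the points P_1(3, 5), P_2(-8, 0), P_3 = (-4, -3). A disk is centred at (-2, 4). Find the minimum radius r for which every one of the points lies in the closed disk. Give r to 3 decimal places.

7.280

The required radius is the distance from (-2, 4) to the farthest point.
Squared distances: 26, 52, 53.
Maximum is 53, attained at P_3.
r = √53 ≈ 7.280.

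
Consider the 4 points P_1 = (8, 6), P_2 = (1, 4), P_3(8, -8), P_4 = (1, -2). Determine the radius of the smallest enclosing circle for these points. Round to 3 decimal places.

The minimum enclosing circle is determined by three boundary points: P_1, P_2, P_3.
Their circumcentre is (87/14, -1) with r² = 10229/196.
The farthest remaining point P_4 is at distance² 5525/196 ≤ 10229/196.
r = √(10229/196) ≈ 7.224.

7.224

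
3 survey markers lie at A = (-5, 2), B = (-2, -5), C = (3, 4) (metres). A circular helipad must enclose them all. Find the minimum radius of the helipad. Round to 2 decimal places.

Side lengths²: AB² = 58, AC² = 68, BC² = 106.
Since BC² = 106 < 68 + 58 = 126, the triangle is acute, so the smallest enclosing circle is the circumcircle.
Circumcentre = (-7/31, -3/31), r² = 26129/961.
r = √(26129/961) ≈ 5.21.

5.21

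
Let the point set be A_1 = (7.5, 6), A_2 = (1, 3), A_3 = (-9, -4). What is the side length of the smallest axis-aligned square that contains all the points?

The bounding box has width 16.5 and height 10.
An axis-aligned square enclosing the set must have side ≥ max(width, height).
So the minimum side is max(16.5, 10) = 16.5.

16.5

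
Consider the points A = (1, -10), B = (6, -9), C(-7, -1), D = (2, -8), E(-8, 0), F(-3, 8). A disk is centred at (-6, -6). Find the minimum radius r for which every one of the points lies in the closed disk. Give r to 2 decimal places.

14.32

The required radius is the distance from (-6, -6) to the farthest point.
Squared distances: 65, 153, 26, 68, 40, 205.
Maximum is 205, attained at F.
r = √205 ≈ 14.32.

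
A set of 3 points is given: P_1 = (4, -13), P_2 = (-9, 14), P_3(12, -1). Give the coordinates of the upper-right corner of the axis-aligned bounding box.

(12, 14)

x-range [-9, 12], y-range [-13, 14].
The upper-right corner is (12, 14).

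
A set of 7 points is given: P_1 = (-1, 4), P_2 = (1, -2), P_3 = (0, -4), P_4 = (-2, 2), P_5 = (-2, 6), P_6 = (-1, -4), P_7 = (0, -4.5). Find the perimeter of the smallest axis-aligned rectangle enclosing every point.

27

Width = max x − min x = 1 − (-2) = 3.
Height = max y − min y = 6 − (-4.5) = 10.5.
Perimeter = 2(3 + 10.5) = 27.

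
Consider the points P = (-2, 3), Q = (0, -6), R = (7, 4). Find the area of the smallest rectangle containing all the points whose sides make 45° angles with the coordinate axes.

In coordinates u = x + y, v = x − y the rectangle is axis-aligned; the map (x,y)→(u,v) scales areas by 2.
u-values: 1, -6, 11; range = 11 − (-6) = 17.
v-values: -5, 6, 3; range = 6 − (-5) = 11.
Area = (17 × 11) / 2 = 93.5.

93.5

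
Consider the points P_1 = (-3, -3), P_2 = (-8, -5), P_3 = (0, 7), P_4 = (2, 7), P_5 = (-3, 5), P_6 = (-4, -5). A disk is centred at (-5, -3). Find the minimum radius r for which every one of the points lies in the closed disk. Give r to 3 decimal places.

The required radius is the distance from (-5, -3) to the farthest point.
Squared distances: 4, 13, 125, 149, 68, 5.
Maximum is 149, attained at P_4.
r = √149 ≈ 12.207.

12.207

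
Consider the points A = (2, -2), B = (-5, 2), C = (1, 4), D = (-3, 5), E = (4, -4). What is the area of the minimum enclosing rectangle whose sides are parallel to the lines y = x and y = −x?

In coordinates u = x + y, v = x − y the rectangle is axis-aligned; the map (x,y)→(u,v) scales areas by 2.
u-values: 0, -3, 5, 2, 0; range = 5 − (-3) = 8.
v-values: 4, -7, -3, -8, 8; range = 8 − (-8) = 16.
Area = (8 × 16) / 2 = 64.

64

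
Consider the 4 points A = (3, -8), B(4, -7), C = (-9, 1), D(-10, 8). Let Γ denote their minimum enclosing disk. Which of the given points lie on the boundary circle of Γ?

By Welzl's lemma the MEC is supported by two points (diametrically opposite) or three points (on a circumcircle).
The farthest pair is A–D with squared distance 425. The circle on this segment as diameter has centre (-3.5, 0) and r² = 425/4 = 106.25.
Check B: distance² to centre = 105.25 ≤ 106.25, so it lies inside.
All remaining points lie in this disk, and no smaller disk contains both endpoints, so this is the minimum enclosing circle.
The points at distance exactly r from the centre are A, D — 2 points.

A, D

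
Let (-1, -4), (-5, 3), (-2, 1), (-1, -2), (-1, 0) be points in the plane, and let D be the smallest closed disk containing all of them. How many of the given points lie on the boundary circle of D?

2

The farthest pair is (-1, -4)–(-5, 3) with squared distance 65. The circle on this segment as diameter has centre (-3, -0.5) and r² = 65/4 = 16.25.
Check (-2, 1): distance² to centre = 3.25 ≤ 16.25, so it lies inside.
All remaining points lie in this disk, and no smaller disk contains both endpoints, so this is the minimum enclosing circle.
The points at distance exactly r from the centre are (-1, -4), (-5, 3) — 2 points.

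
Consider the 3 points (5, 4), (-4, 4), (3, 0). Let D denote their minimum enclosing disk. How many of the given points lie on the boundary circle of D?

3

Call the three points A, B, C in the order given.
Side lengths²: AB² = 81, AC² = 20, BC² = 65.
Since AB² = 81 < 65 + 20 = 85, the triangle is acute, so the smallest enclosing circle is the circumcircle.
Circumcentre = (0.5, 3.75), r² = 20.3125.
The points at distance exactly r from the centre are (5, 4), (-4, 4), (3, 0) — 3 points.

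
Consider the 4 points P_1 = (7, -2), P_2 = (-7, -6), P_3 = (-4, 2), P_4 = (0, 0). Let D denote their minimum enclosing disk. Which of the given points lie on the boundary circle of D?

The farthest pair is P_1–P_2 with squared distance 212. The circle on this segment as diameter has centre (0, -4) and r² = 212/4 = 53.
Check P_3: distance² to centre = 52 ≤ 53, so it lies inside.
All remaining points lie in this disk, and no smaller disk contains both endpoints, so this is the minimum enclosing circle.
The points at distance exactly r from the centre are P_1, P_2 — 2 points.

P_1, P_2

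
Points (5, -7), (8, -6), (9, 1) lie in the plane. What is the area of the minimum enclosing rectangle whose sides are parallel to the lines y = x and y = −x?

In coordinates u = x + y, v = x − y the rectangle is axis-aligned; the map (x,y)→(u,v) scales areas by 2.
u-values: -2, 2, 10; range = 10 − (-2) = 12.
v-values: 12, 14, 8; range = 14 − 8 = 6.
Area = (12 × 6) / 2 = 36.

36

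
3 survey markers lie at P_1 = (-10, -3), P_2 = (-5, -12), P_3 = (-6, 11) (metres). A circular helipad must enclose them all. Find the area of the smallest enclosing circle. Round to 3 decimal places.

416.261

Side lengths²: P_1P_2² = 106, P_1P_3² = 212, P_2P_3² = 530.
Since P_2P_3² = 530 ≥ 212 + 106 = 318, the angle opposite P_2P_3 is not acute, so the smallest enclosing circle has P_2P_3 as diameter.
Centre = midpoint of P_2P_3 = (-5.5, -0.5), r² = 530/4 = 132.5.
Area = π·r² = π·132.5 ≈ 416.261.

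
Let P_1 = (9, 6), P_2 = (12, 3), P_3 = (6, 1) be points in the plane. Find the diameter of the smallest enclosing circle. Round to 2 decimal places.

6.52

Side lengths²: P_1P_2² = 18, P_1P_3² = 34, P_2P_3² = 40.
Since P_2P_3² = 40 < 34 + 18 = 52, the triangle is acute, so the smallest enclosing circle is the circumcircle.
Circumcentre = (8.75, 2.75), r² = 10.625.
Diameter = 2r = 2√(10.625) ≈ 6.52.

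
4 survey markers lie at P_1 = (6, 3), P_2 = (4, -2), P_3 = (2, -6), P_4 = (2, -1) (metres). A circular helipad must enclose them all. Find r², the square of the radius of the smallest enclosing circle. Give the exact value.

24.25

The farthest pair is P_1–P_3 with squared distance 97. The circle on this segment as diameter has centre (4, -1.5) and r² = 97/4 = 24.25.
Check P_2: distance² to centre = 0.25 ≤ 24.25, so it lies inside.
All remaining points lie in this disk, and no smaller disk contains both endpoints, so this is the minimum enclosing circle.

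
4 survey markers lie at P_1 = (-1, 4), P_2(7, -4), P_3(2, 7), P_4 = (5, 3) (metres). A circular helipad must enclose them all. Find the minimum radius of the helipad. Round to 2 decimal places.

6.04

The minimum enclosing circle of a finite set is fixed by two of the points (as a diameter) or three (as a circumcircle).
The farthest pair is P_2–P_3 with squared distance 146. The circle on this segment as diameter has centre (4.5, 1.5) and r² = 146/4 = 36.5.
Check P_1: distance² to centre = 36.5 ≤ 36.5, so it lies inside.
All remaining points lie in this disk, and no smaller disk contains both endpoints, so this is the minimum enclosing circle.
r = √(36.5) ≈ 6.04.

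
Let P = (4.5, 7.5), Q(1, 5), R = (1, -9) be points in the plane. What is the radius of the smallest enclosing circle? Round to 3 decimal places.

8.434

Side lengths²: PQ² = 18.5, PR² = 284.5, QR² = 196.
Since PR² = 284.5 ≥ 196 + 18.5 = 214.5, the angle opposite PR is not acute, so the smallest enclosing circle has PR as diameter.
Centre = midpoint of PR = (2.75, -0.75), r² = 284.5/4 = 71.125.
r = √(71.125) ≈ 8.434.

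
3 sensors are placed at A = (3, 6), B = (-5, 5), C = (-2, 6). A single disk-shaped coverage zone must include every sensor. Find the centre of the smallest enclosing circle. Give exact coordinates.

(-1, 5.5)

Side lengths²: AB² = 65, AC² = 25, BC² = 10.
Since AB² = 65 ≥ 25 + 10 = 35, the angle opposite AB is not acute, so the smallest enclosing circle has AB as diameter.
Centre = midpoint of AB = (-1, 5.5), r² = 65/4 = 16.25.
Centre = (-1, 5.5).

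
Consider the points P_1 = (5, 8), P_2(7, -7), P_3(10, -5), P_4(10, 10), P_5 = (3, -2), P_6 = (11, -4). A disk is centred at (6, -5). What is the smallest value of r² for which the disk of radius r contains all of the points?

The required radius is the distance from (6, -5) to the farthest point.
Squared distances: 170, 5, 16, 241, 18, 26.
Maximum is 241, attained at P_4.

241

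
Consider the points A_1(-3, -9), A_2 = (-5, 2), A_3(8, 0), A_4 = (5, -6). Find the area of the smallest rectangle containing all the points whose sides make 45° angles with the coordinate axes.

In coordinates u = x + y, v = x − y the rectangle is axis-aligned; the map (x,y)→(u,v) scales areas by 2.
u-values: -12, -3, 8, -1; range = 8 − (-12) = 20.
v-values: 6, -7, 8, 11; range = 11 − (-7) = 18.
Area = (20 × 18) / 2 = 180.

180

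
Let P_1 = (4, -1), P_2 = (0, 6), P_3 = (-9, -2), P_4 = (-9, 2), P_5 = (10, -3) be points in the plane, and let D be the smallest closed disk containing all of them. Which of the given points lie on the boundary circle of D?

P_4, P_5

By Welzl's lemma the MEC is supported by two points (diametrically opposite) or three points (on a circumcircle).
The farthest pair is P_4–P_5 with squared distance 386. The circle on this segment as diameter has centre (0.5, -0.5) and r² = 386/4 = 96.5.
Check P_1: distance² to centre = 12.5 ≤ 96.5, so it lies inside.
All remaining points lie in this disk, and no smaller disk contains both endpoints, so this is the minimum enclosing circle.
The points at distance exactly r from the centre are P_4, P_5 — 2 points.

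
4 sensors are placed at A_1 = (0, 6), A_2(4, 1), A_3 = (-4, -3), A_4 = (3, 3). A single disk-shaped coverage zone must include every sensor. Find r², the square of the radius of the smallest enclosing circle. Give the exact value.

19885/784

The minimum enclosing circle of a finite set is fixed by two of the points (as a diameter) or three (as a circumcircle).
The minimum enclosing circle is determined by three boundary points: A_1, A_2, A_3.
Their circumcentre is (-29/28, 15/14) with r² = 19885/784.
The farthest remaining point A_4 is at distance² 15685/784 ≤ 19885/784.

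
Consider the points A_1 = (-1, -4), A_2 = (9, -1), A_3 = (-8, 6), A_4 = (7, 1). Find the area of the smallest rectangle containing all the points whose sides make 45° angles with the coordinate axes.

156

In coordinates u = x + y, v = x − y the rectangle is axis-aligned; the map (x,y)→(u,v) scales areas by 2.
u-values: -5, 8, -2, 8; range = 8 − (-5) = 13.
v-values: 3, 10, -14, 6; range = 10 − (-14) = 24.
Area = (13 × 24) / 2 = 156.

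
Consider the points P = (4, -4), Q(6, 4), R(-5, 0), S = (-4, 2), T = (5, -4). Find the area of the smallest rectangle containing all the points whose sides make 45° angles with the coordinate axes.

112.5

In coordinates u = x + y, v = x − y the rectangle is axis-aligned; the map (x,y)→(u,v) scales areas by 2.
u-values: 0, 10, -5, -2, 1; range = 10 − (-5) = 15.
v-values: 8, 2, -5, -6, 9; range = 9 − (-6) = 15.
Area = (15 × 15) / 2 = 112.5.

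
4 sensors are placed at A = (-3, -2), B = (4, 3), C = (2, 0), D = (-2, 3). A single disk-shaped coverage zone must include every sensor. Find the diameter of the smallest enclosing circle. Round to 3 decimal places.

8.602

A smallest enclosing disk is always determined by at most three of the input points on its boundary.
The farthest pair is A–B with squared distance 74. The circle on this segment as diameter has centre (0.5, 0.5) and r² = 74/4 = 18.5.
Check C: distance² to centre = 2.5 ≤ 18.5, so it lies inside.
All remaining points lie in this disk, and no smaller disk contains both endpoints, so this is the minimum enclosing circle.
Diameter = 2r = 2√(18.5) ≈ 8.602.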